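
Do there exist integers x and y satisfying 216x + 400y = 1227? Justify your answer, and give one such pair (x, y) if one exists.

No, no such integers exist.

gcd(216, 400) = 8, so every integer of the form 216x + 400y is a multiple of 8.
But 1227 = 8·153 + 3, so 8 ∤ 1227.
Hence no integers x, y satisfy the equation.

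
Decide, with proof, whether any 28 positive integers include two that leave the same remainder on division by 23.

Yes, this is always true.

Partition the integers by their residue mod 23; there are 23 classes.
With 28 integers and only 23 classes, the pigeonhole principle forces two of them, say a and b, into the same class.
That is, a and b leave the same remainder on division by 23, as claimed.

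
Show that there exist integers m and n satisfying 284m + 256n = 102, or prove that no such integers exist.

No such integers exist.

gcd(284, 256) = 4, so every integer of the form 284m + 256n is a multiple of 4.
However 102 leaves remainder 2 on division by 4.
Therefore 284m + 256n = 102 has no solution in integers.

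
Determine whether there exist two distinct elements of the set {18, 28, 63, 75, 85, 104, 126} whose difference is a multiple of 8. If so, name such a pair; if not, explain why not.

Two integers differ by a multiple of 8 exactly when they have the same residue mod 8. The residues are 18↦2, 28↦4, 63↦7, 75↦3, 85↦5, 104↦0, 126↦6.
These 7 residues are pairwise different, hence no difference of two elements is divisible by 8.

There is no such pair.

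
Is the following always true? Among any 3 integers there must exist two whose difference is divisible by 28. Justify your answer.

No; for instance {125, 126, 127} is a counterexample.

Consider the 3 integers 125, 126, 127. They lie in distinct residue classes modulo 28, since 3 ≤ 28.
No two share a residue, so no pair has difference divisible by 28; the claim fails for this set.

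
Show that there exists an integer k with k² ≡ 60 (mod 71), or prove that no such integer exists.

k = 42 works: 42² = 1764, and 1764 − 60 = 1704 = 24·71.

k = 42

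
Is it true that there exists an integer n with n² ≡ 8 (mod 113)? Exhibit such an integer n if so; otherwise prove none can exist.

n = 102 works: 102² = 10404, and 10404 − 8 = 10396 = 92·113.

n = 102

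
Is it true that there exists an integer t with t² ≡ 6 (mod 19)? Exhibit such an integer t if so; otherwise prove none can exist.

t = 5

t = 5 works: 5² = 25, and 25 − 6 = 19 = 1·19.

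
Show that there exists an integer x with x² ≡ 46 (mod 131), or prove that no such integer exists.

Take x = 96. Then 96² = 9216 = 70·131 + 46, so 96² ≡ 46 (mod 131).

x = 96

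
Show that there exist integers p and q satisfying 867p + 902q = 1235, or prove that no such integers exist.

p = 609, q = -584

Since gcd(867, 902) = 1, every integer is an integer combination of 867 and 902.
Euclidean algorithm: 902 = 1·867 + 35, 867 = 24·35 + 27, 35 = 1·27 + 8, 27 = 3·8 + 3, 8 = 2·3 + 2, 3 = 1·2 + 1, 2 = 2·1 + 0.
Back-substituting, 1 = 3 − 1·2 = 3 − (8 − 2·3) = −8 + 3·3 = −8 + 3·(27 − 3·8) = 3·27 − 10·8 = 3·27 − 10·(35 − 1·27) = −10·35 + 13·27 = −10·35 + 13·(867 − 24·35) = 13·867 − 322·35 = 13·867 − 322·(902 − 1·867) = −322·902 + 335·867; that is, 867·335 + 902·(-322) = 1.
Times 1235: 867·413725 + 902·(-397670) = 1235, so (413725, -397670) solves it.
The general solution is p = 413725 + 902k, q = -397670 − 867k; taking k = -458 gives the smaller pair p = 609, q = -584.
Indeed 867·609 + 902·(-584) = 528003 − 526768 = 1235.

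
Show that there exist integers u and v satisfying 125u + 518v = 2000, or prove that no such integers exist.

u = 16, v = 0

Since gcd(125, 518) = 1, every integer is an integer combination of 125 and 518.
Dividing repeatedly: 518 = 4·125 + 18, 125 = 6·18 + 17, 18 = 1·17 + 1, 17 = 17·1 + 0.
Unwinding: 1 = 18 − 1·17 = 18 − (125 − 6·18) = −125 + 7·18 = −125 + 7·(518 − 4·125) = 7·518 − 29·125, i.e. 125·(-29) + 518·7 = 1.
Multiplying through by 2000: u = (-29)·2000 = -58000, v = 7·2000 = 14000 is a solution.
Adding 112·518 to u and subtracting 112·125 from v gives the tidier solution (16, 0).
Check: 125·16 + 518·0 = 2000 + 0 = 2000. ✓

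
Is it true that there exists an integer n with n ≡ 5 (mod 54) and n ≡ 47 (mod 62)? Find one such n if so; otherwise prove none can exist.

n = 977

Here gcd(54, 62) = 2, and both 5 and 47 leave remainder 1 mod 2, so the system is consistent.
Put n = 5 + 54t, so we need 54t ≡ 42 (mod 62), equivalently (divide by 2) 27t ≡ 21 (mod 31).
Invert 27 mod 31 by the Euclidean algorithm: 31 = 1·27 + 4, 27 = 6·4 + 3, 4 = 1·3 + 1, 3 = 3·1 + 0; back-substituting, 1 = 4 − 1·3 = 4 − (27 − 6·4) = −27 + 7·4 = −27 + 7·(31 − 1·27) = 7·31 − 8·27. Hence 27·(-8) ≡ 1, so 27⁻¹ ≡ -8 ≡ 23 (mod 31).
Multiplying by 23: t ≡ 23·21 = 483 ≡ 18 (mod 31).
Then n = 5 + 54·18 = 977.
Check: 977 mod 54 = 5, 977 mod 62 = 47. ✓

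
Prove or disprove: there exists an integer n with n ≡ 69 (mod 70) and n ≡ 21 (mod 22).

gcd(70, 22) = 2. A simultaneous solution exists iff 69 ≡ 21 (mod 2); here 69 mod 2 = 1 = 21 mod 2, so it does.
Write n = 69 + 70t. Then 70t ≡ 21 − 69 ≡ 18 (mod 22); dividing through by 2 gives 35t ≡ 9 (mod 11).
35 ≡ 2 (mod 11), so this reads 2t ≡ 9 (mod 11). To invert 2 modulo 11: 11 = 5·2 + 1, 2 = 2·1 + 0, and unwinding, 1 = 11 − 5·2. Thus 2⁻¹ ≡ -5 ≡ 6 (mod 11).
Therefore t ≡ 6·9 = 54 ≡ 10 (mod 11).
Then n = 69 + 70·10 = 769.
Verify: 769 = 10·70 + 69 and 769 = 34·22 + 21. ✓

n = 769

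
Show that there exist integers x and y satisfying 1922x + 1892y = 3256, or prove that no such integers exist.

gcd(1922, 1892) = 2, and 2 divides 3256, so integer solutions exist.
Dividing through by 2 reduces the equation to 961x + 946y = 1628.
Run the Euclidean algorithm on 961 and 946: 961 = 1·946 + 15, 946 = 63·15 + 1, 15 = 15·1 + 0.
Working back up the chain: 1 = 946 − 63·15 = 946 − 63·(961 − 1·946) = −63·961 + 64·946. So 961·(-63) + 946·64 = 1.
Times 1628: 961·(-102564) + 946·104192 = 1628, so (-102564, 104192) solves it.
Adding 109·946 to x and subtracting 109·961 from y gives the tidier solution (550, -557).
Check: 1922·550 + 1892·(-557) = 1057100 − 1053844 = 3256. ✓

x = 550, y = -557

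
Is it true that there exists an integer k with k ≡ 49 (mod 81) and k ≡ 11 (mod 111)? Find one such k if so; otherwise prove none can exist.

Reduce both congruences modulo 3, which divides 81 and 111: they say k ≡ 49 (mod 3) and k ≡ 11 (mod 3).
These are incompatible: 49 − 11 = 38 is not divisible by 3.
So no integer satisfies both congruences.

There is no such integer.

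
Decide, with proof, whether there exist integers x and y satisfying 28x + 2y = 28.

x = 0, y = 14

Since gcd(28, 2) = 2 and 28 = 2·14, Bézout's identity guarantees a solution.
Dividing through by 2 reduces the equation to 14x + 1y = 14.
The coefficient of y is 1, so setting x = 0 and y = 14 already solves it.
Indeed 28·0 + 2·14 = 0 + 28 = 28.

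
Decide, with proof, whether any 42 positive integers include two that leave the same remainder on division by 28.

True.

There are exactly 28 possible remainders on division by 28.
With 42 integers and only 28 classes, the pigeonhole principle forces two of them, say a and b, into the same class.
So a and b have equal remainders mod 28, which is exactly what was to be shown.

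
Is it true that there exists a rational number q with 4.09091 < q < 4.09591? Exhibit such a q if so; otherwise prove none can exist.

q = 86/21

Multiplying by 21: 21·4.09091 = 85.90911 and 21·4.09591 = 86.01411, so the integer 86 lies strictly between them.
Hence 86/21 is a rational number with 4.09091 < 86/21 < 4.09591.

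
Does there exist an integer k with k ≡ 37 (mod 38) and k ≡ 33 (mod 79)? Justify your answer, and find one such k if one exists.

k = 1139

Since 38 and 79 share no common factor, CRT says the pair of congruences has a solution (unique mod 3002).
Write k = 37 + 38t and require 37 + 38t ≡ 33 (mod 79), i.e. 38t ≡ 75 (mod 79).
Since 38·52 = 1976 = 25·79 + 1, the inverse of 38 mod 79 is 52.
Multiplying by 52: t ≡ 52·75 = 3900 ≡ 29 (mod 79).
Taking t = 29 gives k = 37 + 38·29 = 1139.
Verify: 1139 = 29·38 + 37 and 1139 = 14·79 + 33. ✓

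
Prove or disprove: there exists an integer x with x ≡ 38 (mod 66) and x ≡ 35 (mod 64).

There is no such integer.

Both moduli are multiples of 2 = gcd(66, 64), so any solution would satisfy x ≡ 38 and x ≡ 35 modulo 2 simultaneously.
But 38 mod 2 = 0 while 35 mod 2 = 1, a contradiction.
Hence the system has no solution.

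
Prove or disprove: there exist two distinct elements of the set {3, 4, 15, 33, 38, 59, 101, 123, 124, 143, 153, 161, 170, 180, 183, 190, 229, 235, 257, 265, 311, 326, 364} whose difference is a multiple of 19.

3 mod 19 = 3 and 326 mod 19 = 3, so 326 − 3 = 323 = 17·19.

3 and 326 are such a pair.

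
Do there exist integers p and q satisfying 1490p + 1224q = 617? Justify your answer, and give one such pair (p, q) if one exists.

No, no such integers exist.

Any value of 1490p + 1224q is a multiple of gcd(1490, 1224) = 2.
But 617 is not a multiple of 2 (it leaves remainder 1).
Therefore 1490p + 1224q = 617 has no solution in integers.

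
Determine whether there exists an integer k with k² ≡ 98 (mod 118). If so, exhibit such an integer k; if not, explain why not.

No such integer exists.

The prime 59 divides 118, so k² ≡ 98 (mod 118) would force k² ≡ 98 ≡ 39 (mod 59).
59 is prime, so by Euler's criterion 39 is a square mod 59 iff 39^((59−1)/2) = 39^29 ≡ 1 (mod 59).
Squaring successively (mod 59): 39^2 = 1521 ≡ 46; 39^4 ≡ 46² = 2116 ≡ 51; 39^8 ≡ 51² = 2601 ≡ 5; 39^16 ≡ 5² = 25 ≡ 25.
Since 29 = 16 + 8 + 4 + 1, 39^29 ≡ 25 · 5 · 51 · 39; multiplying out mod 59: 25·5 = 125 ≡ 7, then 7·51 = 357 ≡ 3, then 3·39 = 117 ≡ 58. Thus 39^29 ≡ 58 ≡ −1 (mod 59).
The value −1 means 39 is a non-residue modulo 59, so k² ≡ 39 (mod 59) is impossible.
So 39 is not a square mod 59, and hence 98 is not a square mod 118.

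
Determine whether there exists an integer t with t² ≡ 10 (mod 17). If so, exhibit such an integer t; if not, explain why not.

Since (17 − t)² ≡ t² (mod 17), it suffices to square t = 0, 1, …, 8: the residues are 0, 1, 4, 9, 16, 8, 2, 15, 13.
So the quadratic residues mod 17 are {0, 1, 2, 4, 8, 9, 13, 15, 16}, and 10 is not among them.
Therefore t² ≡ 10 (mod 17) has no solution.

No such integer exists.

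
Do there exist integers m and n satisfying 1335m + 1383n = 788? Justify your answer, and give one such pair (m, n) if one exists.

Any value of 1335m + 1383n is a multiple of gcd(1335, 1383) = 3.
However 788 leaves remainder 2 on division by 3.
So the equation is unsolvable over ℤ.

There are no such integers.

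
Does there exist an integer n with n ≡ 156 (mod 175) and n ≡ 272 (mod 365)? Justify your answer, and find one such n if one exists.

No such integer exists.

Reduce both congruences modulo 5, which divides 175 and 365: they say n ≡ 156 (mod 5) and n ≡ 272 (mod 5).
However 156 ≡ 1 and 272 ≡ 2 (mod 5), and 1 ≠ 2.
Therefore no such n exists.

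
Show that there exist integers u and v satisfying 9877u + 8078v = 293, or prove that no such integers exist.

Any value of 9877u + 8078v is a multiple of gcd(9877, 8078) = 7.
But 293 = 7·41 + 6, so 7 ∤ 293.
Therefore 9877u + 8078v = 293 has no solution in integers.

No, no such integers exist.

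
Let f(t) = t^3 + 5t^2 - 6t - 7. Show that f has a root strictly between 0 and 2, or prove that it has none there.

Yes, f has a root in the interval.

f(0) = -7 and f(2) = 9, which have opposite signs.
Since f is a polynomial it is continuous on [0, 2].
By the Intermediate Value Theorem f must vanish at some point of (0, 2).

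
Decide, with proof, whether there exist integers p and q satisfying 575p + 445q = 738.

No, no such integers exist.

gcd(575, 445) = 5, so every integer of the form 575p + 445q is a multiple of 5.
But 738 = 5·147 + 3, so 5 ∤ 738.
Hence no integers p, q satisfy the equation.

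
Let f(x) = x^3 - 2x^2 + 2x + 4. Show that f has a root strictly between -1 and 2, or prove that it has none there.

Yes, f has a root in the interval.

f(-1) = -1 and f(2) = 8, which have opposite signs.
f is continuous everywhere (it is a polynomial), in particular on [-1, 2].
By the Intermediate Value Theorem, f takes the value 0 somewhere in the open interval.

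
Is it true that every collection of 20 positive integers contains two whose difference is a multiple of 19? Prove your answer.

There are exactly 19 possible remainders on division by 19.
With 20 integers and only 19 classes, the pigeonhole principle forces two of them, say a and b, into the same class.
Equal remainders mean a − b ≡ 0 (mod 19), so 19 divides their difference.

Yes, this is always true.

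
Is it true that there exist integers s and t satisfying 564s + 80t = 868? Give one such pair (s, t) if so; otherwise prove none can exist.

s = 17, t = -109

Since gcd(564, 80) = 4 and 868 = 4·217, Bézout's identity guarantees a solution.
Dividing through by 4 reduces the equation to 141s + 20t = 217.
Run the Euclidean algorithm on 141 and 20: 141 = 7·20 + 1, 20 = 20·1 + 0.
Unwinding: 1 = 141 − 7·20, i.e. 141·1 + 20·(-7) = 1.
Multiplying through by 217: s = 1·217 = 217, t = (-7)·217 = -1519 is a solution.
The general solution is s = 217 + 20k, t = -1519 − 141k; taking k = -10 gives the smaller pair s = 17, t = -109.
Check: 564·17 + 80·(-109) = 9588 − 8720 = 868. ✓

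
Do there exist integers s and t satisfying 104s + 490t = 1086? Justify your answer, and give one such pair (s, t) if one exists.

gcd(104, 490) = 2, and 2 divides 1086, so integer solutions exist.
Dividing through by 2 reduces the equation to 52s + 245t = 543.
Euclidean algorithm: 245 = 4·52 + 37, 52 = 1·37 + 15, 37 = 2·15 + 7, 15 = 2·7 + 1, 7 = 7·1 + 0.
Unwinding: 1 = 15 − 2·7 = 15 − 2·(37 − 2·15) = −2·37 + 5·15 = −2·37 + 5·(52 − 1·37) = 5·52 − 7·37 = 5·52 − 7·(245 − 4·52) = −7·245 + 33·52, i.e. 52·33 + 245·(-7) = 1.
Scaling by 543 gives the particular solution (s, t) = (17919, -3801).
The general solution is s = 17919 + 245k, t = -3801 − 52k; taking k = -73 gives the smaller pair s = 34, t = -5.
Check: 104·34 + 490·(-5) = 3536 − 2450 = 1086. ✓

s = 34, t = -5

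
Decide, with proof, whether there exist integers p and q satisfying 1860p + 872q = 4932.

p = 35, q = -69

Every value of 1860p + 872q is a multiple of gcd(1860, 872) = 4; since 4 ∣ 4932, solutions exist.
Dividing through by 4 reduces the equation to 465p + 218q = 1233.
Euclidean algorithm: 465 = 2·218 + 29, 218 = 7·29 + 15, 29 = 1·15 + 14, 15 = 1·14 + 1, 14 = 14·1 + 0.
Back-substituting, 1 = 15 − 1·14 = 15 − (29 − 1·15) = −29 + 2·15 = −29 + 2·(218 − 7·29) = 2·218 − 15·29 = 2·218 − 15·(465 − 2·218) = −15·465 + 32·218; that is, 465·(-15) + 218·32 = 1.
Multiplying through by 1233: p = (-15)·1233 = -18495, q = 32·1233 = 39456 is a solution.
The general solution is p = -18495 + 218k, q = 39456 − 465k; taking k = 85 gives the smaller pair p = 35, q = -69.
Check: 1860·35 + 872·(-69) = 65100 − 60168 = 4932. ✓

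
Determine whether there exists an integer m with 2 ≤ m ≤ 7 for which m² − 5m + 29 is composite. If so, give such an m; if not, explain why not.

m = 4

At m = 4: 4² − 5·4 + 29 = 25 = 5·5, which is composite.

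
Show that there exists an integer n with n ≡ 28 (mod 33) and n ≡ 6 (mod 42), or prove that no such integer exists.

No, no such integer exists.

Both moduli are multiples of 3 = gcd(33, 42), so any solution would satisfy n ≡ 28 and n ≡ 6 modulo 3 simultaneously.
These are incompatible: 28 − 6 = 22 is not divisible by 3.
So no integer satisfies both congruences.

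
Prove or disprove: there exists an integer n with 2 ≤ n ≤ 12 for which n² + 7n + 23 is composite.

At n = 11: 11² + 7·11 + 23 = 221 = 13·17, which is composite.

n = 11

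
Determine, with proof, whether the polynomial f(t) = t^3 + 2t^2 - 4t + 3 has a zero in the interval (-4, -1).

Such a root exists.

f(-4) = -13 and f(-1) = 8, which have opposite signs.
f is continuous everywhere (it is a polynomial), in particular on [-4, -1].
By the Intermediate Value Theorem, f takes the value 0 somewhere in the open interval.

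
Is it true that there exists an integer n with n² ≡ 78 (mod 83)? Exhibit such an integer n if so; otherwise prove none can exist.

n = 24 works: 24² = 576, and 576 − 78 = 498 = 6·83.

n = 24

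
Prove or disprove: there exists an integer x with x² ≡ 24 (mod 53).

Take x = 36. Then 36² = 1296 = 24·53 + 24, so 36² ≡ 24 (mod 53).

x = 36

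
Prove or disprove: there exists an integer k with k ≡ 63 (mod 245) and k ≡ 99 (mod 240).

Reduce both congruences modulo 5, which divides 245 and 240: they say k ≡ 63 (mod 5) and k ≡ 99 (mod 5).
However 63 ≡ 3 and 99 ≡ 4 (mod 5), and 3 ≠ 4.
Therefore no such k exists.

No, no such integer exists.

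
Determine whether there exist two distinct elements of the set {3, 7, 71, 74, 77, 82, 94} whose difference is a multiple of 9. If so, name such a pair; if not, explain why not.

There is no such pair.

Two integers differ by a multiple of 9 exactly when they have the same residue mod 9. The residues are 3↦3, 7↦7, 71↦8, 74↦2, 77↦5, 82↦1, 94↦4.
All 7 residues are distinct, so no two elements differ by a multiple of 9.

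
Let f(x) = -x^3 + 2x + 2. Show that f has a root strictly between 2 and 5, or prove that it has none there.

The endpoint values f(2) = -2 and f(5) = -113 are both negative. Claim: f(x) < 0 for every x in (2, 5).
Shift to the endpoint 2: with x = 2 + u (0 < u < 3), one computes f(2 + u) = -u^3 - 6u^2 - 10u - 2.
The nonzero coefficients here are all negative, so for u > 0 every term is negative (or zero), and the constant term -2 is strictly negative.
Therefore f(x) < 0 throughout (2, 5), and f has no zero there.

No.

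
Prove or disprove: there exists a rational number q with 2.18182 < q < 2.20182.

Multiplying by 5: 5·2.18182 = 10.90910 and 5·2.20182 = 11.00910, so the integer 11 lies strictly between them.
So q = 11/5 works: it is a ratio of integers, and dividing 5·2.18182 < 11 < 5·2.20182 through by 5 gives 2.18182 < 11/5 < 2.20182.

q = 11/5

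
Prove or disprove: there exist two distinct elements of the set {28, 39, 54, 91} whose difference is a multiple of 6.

No, no such pair exists.

Reduce each element modulo 6: 28↦4, 39↦3, 54↦0, 91↦1.
No residue repeats among the 4 elements, so no pair has difference ≡ 0 (mod 6).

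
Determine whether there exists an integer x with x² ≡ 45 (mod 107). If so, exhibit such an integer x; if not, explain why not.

There is no such integer.

Apply Euler's criterion with the prime 107: 45 is a quadratic residue iff 45^53 ≡ 1 (mod 107), and a non-residue iff it is ≡ −1.
Squaring successively (mod 107): 45^2 = 2025 ≡ 99; 45^4 ≡ 99² = 9801 ≡ 64; 45^8 ≡ 64² = 4096 ≡ 30; 45^16 ≡ 30² = 900 ≡ 44; 45^32 ≡ 44² = 1936 ≡ 10.
Since 53 = 32 + 16 + 4 + 1, 45^53 ≡ 10 · 44 · 64 · 45; multiplying out mod 107: 10·44 = 440 ≡ 12, then 12·64 = 768 ≡ 19, then 19·45 = 855 ≡ 106. Thus 45^53 ≡ 106 ≡ −1 (mod 107).
The value −1 means 45 is a non-residue modulo 107, so x² ≡ 45 (mod 107) is impossible.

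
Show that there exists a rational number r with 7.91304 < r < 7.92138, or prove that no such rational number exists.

r = 95/12

Multiplying by 12: 12·7.91304 = 94.95648 and 12·7.92138 = 95.05656, so the integer 95 lies strictly between them.
Hence 95/12 is a rational number with 7.91304 < 95/12 < 7.92138.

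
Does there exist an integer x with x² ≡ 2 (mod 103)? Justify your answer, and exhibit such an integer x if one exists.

x = 38

x = 38 works: 38² = 1444, and 1444 − 2 = 1442 = 14·103.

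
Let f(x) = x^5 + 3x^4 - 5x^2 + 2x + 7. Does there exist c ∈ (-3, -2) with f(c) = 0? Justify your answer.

The endpoint values f(-3) = -44 and f(-2) = -1 are both negative. Claim: f(x) < 0 for every x in (-3, -2).
Substitute x = -2 − u, where 0 < u < 1 on the interval. Expanding, f(-2 − u) = -u^5 - 7u^4 - 16u^3 - 13u^2 - 6u - 1.
The nonzero coefficients here are all negative, so for u > 0 every term is negative (or zero), and the constant term -1 is strictly negative.
So f is strictly negative on (-3, -2); no root exists in the interval.

No.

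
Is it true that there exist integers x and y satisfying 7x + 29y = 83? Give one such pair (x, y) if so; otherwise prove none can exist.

x = 16, y = -1

Since gcd(7, 29) = 1, every integer is an integer combination of 7 and 29.
Euclidean algorithm: 29 = 4·7 + 1, 7 = 7·1 + 0.
Unwinding: 1 = 29 − 4·7, i.e. 7·(-4) + 29·1 = 1.
Multiplying through by 83: x = (-4)·83 = -332, y = 1·83 = 83 is a solution.
Shifting by a multiple of (29, −7) keeps it a solution: x = -332 + 12·29 = 16, y = 83 − 12·7 = -1.
Indeed 7·16 + 29·(-1) = 112 − 29 = 83.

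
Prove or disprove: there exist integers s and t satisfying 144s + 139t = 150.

s = 30, t = -30

144 and 139 are coprime, so 144s + 139t ranges over all of ℤ.
Euclidean algorithm: 144 = 1·139 + 5, 139 = 27·5 + 4, 5 = 1·4 + 1, 4 = 4·1 + 0.
Working back up the chain: 1 = 5 − 1·4 = 5 − (139 − 27·5) = −139 + 28·5 = −139 + 28·(144 − 1·139) = 28·144 − 29·139. So 144·28 + 139·(-29) = 1.
Times 150: 144·4200 + 139·(-4350) = 150, so (4200, -4350) solves it.
The general solution is s = 4200 + 139k, t = -4350 − 144k; taking k = -30 gives the smaller pair s = 30, t = -30.
Check: 144·30 + 139·(-30) = 4320 − 4170 = 150. ✓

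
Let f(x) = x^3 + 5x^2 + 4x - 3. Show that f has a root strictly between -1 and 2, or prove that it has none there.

Such a root exists.

f(-1) = -3 and f(2) = 33, which have opposite signs.
f is continuous everywhere (it is a polynomial), in particular on [-1, 2].
By the Intermediate Value Theorem, f takes the value 0 somewhere in the open interval.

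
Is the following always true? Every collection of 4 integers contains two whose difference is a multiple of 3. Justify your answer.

Yes.

Each integer lies in one of the 3 residue classes modulo 3.
Since 4 > 3, two of the 4 integers must share a residue class by the pigeonhole principle; call them a and b.
Equal remainders mean a − b ≡ 0 (mod 3), so 3 divides their difference.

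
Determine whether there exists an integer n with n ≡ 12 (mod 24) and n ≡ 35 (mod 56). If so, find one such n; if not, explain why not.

No such integer exists.

Both moduli are multiples of 8 = gcd(24, 56), so any solution would satisfy n ≡ 12 and n ≡ 35 modulo 8 simultaneously.
But 12 mod 8 = 4 while 35 mod 8 = 3, a contradiction.
Therefore no such n exists.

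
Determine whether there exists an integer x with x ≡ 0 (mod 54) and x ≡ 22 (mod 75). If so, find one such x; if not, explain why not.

No such integer exists.

Reduce both congruences modulo 3, which divides 54 and 75: they say x ≡ 0 (mod 3) and x ≡ 22 (mod 3).
But 0 mod 3 = 0 while 22 mod 3 = 1, a contradiction.
So no integer satisfies both congruences.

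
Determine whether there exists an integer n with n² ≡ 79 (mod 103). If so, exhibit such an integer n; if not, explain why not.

n = 39

n = 39 works: 39² = 1521, and 1521 − 79 = 1442 = 14·103.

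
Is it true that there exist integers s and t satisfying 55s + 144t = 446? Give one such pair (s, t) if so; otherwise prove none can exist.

55 and 144 are coprime, so 55s + 144t ranges over all of ℤ.
Euclidean algorithm: 144 = 2·55 + 34, 55 = 1·34 + 21, 34 = 1·21 + 13, 21 = 1·13 + 8, 13 = 1·8 + 5, 8 = 1·5 + 3, 5 = 1·3 + 2, 3 = 1·2 + 1, 2 = 2·1 + 0.
Back-substituting, 1 = 3 − 1·2 = 3 − (5 − 1·3) = −5 + 2·3 = −5 + 2·(8 − 1·5) = 2·8 − 3·5 = 2·8 − 3·(13 − 1·8) = −3·13 + 5·8 = −3·13 + 5·(21 − 1·13) = 5·21 − 8·13 = 5·21 − 8·(34 − 1·21) = −8·34 + 13·21 = −8·34 + 13·(55 − 1·34) = 13·55 − 21·34 = 13·55 − 21·(144 − 2·55) = −21·144 + 55·55; that is, 55·55 + 144·(-21) = 1.
Times 446: 55·24530 + 144·(-9366) = 446, so (24530, -9366) solves it.
The general solution is s = 24530 + 144k, t = -9366 − 55k; taking k = -170 gives the smaller pair s = 50, t = -16.
Indeed 55·50 + 144·(-16) = 2750 − 2304 = 446.

s = 50, t = -16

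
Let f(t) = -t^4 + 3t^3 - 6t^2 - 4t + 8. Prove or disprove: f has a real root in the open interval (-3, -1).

f(-3) = -196 and f(-1) = 2, which have opposite signs.
As a polynomial, f is continuous on every closed interval.
By the Intermediate Value Theorem f must vanish at some point of (-3, -1).

Yes, f has a root in the interval.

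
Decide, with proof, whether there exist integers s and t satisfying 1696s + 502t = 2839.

Both 1696 and 502 are divisible by gcd(1696, 502) = 2, hence so is any combination 1696s + 502t.
However 2839 leaves remainder 1 on division by 2.
So the equation is unsolvable over ℤ.

No, no such integers exist.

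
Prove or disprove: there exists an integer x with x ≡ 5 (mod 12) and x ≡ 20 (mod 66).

Both moduli are multiples of 6 = gcd(12, 66), so any solution would satisfy x ≡ 5 and x ≡ 20 modulo 6 simultaneously.
However 5 ≡ 5 and 20 ≡ 2 (mod 6), and 5 ≠ 2.
So no integer satisfies both congruences.

No, no such integer exists.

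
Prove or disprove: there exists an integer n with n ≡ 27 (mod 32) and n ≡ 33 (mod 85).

The moduli 32 and 85 are coprime, so by the Chinese Remainder Theorem a unique solution modulo 2720 exists.
Write n = 27 + 32t and require 27 + 32t ≡ 33 (mod 85), i.e. 32t ≡ 6 (mod 85).
Invert 32 mod 85 by the Euclidean algorithm: 85 = 2·32 + 21, 32 = 1·21 + 11, 21 = 1·11 + 10, 11 = 1·10 + 1, 10 = 10·1 + 0; back-substituting, 1 = 11 − 1·10 = 11 − (21 − 1·11) = −21 + 2·11 = −21 + 2·(32 − 1·21) = 2·32 − 3·21 = 2·32 − 3·(85 − 2·32) = −3·85 + 8·32. Hence 32·8 ≡ 1, so 32⁻¹ ≡ 8 (mod 85).
Multiplying by 8: t ≡ 8·6 = 48 (mod 85).
With t = 48: n = 27 + 32·48 = 1563.
Verify: 1563 = 48·32 + 27 and 1563 = 18·85 + 33. ✓

n = 1563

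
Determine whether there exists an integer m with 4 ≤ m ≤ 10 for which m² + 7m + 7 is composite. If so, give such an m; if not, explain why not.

At m = 6: 6² + 7·6 + 7 = 85 = 5·17, which is composite.

m = 6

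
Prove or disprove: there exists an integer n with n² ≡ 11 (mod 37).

n = 14 works: 14² = 196, and 196 − 11 = 185 = 5·37.

n = 14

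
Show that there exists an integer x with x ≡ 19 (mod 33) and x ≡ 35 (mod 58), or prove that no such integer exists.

x = 151

The moduli 33 and 58 are coprime, so by the Chinese Remainder Theorem a unique solution modulo 1914 exists.
Write x = 19 + 33t and require 19 + 33t ≡ 35 (mod 58), i.e. 33t ≡ 16 (mod 58).
To invert 33 modulo 58: 58 = 1·33 + 25, 33 = 1·25 + 8, 25 = 3·8 + 1, 8 = 8·1 + 0, and unwinding, 1 = 25 − 3·8 = 25 − 3·(33 − 1·25) = −3·33 + 4·25 = −3·33 + 4·(58 − 1·33) = 4·58 − 7·33. Thus 33⁻¹ ≡ -7 ≡ 51 (mod 58).
Multiplying by 51: t ≡ 51·16 = 816 ≡ 4 (mod 58).
With t = 4: x = 19 + 33·4 = 151.
Indeed 151 ≡ 19 (mod 33) and 151 ≡ 35 (mod 58).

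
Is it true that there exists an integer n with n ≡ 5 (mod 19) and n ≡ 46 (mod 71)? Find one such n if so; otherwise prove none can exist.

Since 19 and 71 share no common factor, CRT says the pair of congruences has a solution (unique mod 1349).
Any solution of the first congruence is n = 5 + 19t; substituting into the second, 19t ≡ 46 − 5 ≡ 41 (mod 71).
Invert 19 mod 71 by the Euclidean algorithm: 71 = 3·19 + 14, 19 = 1·14 + 5, 14 = 2·5 + 4, 5 = 1·4 + 1, 4 = 4·1 + 0; back-substituting, 1 = 5 − 1·4 = 5 − (14 − 2·5) = −14 + 3·5 = −14 + 3·(19 − 1·14) = 3·19 − 4·14 = 3·19 − 4·(71 − 3·19) = −4·71 + 15·19. Hence 19·15 ≡ 1, so 19⁻¹ ≡ 15 (mod 71).
Therefore t ≡ 15·41 = 615 ≡ 47 (mod 71).
With t = 47: n = 5 + 19·47 = 898.
Verify: 898 = 47·19 + 5 and 898 = 12·71 + 46. ✓

n = 898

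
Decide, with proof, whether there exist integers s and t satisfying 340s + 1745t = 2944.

Both 340 and 1745 are divisible by gcd(340, 1745) = 5, hence so is any combination 340s + 1745t.
However 2944 leaves remainder 4 on division by 5.
Therefore 340s + 1745t = 2944 has no solution in integers.

There are no such integers.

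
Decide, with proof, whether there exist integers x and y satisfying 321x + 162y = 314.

gcd(321, 162) = 3, so every integer of the form 321x + 162y is a multiple of 3.
However 314 leaves remainder 2 on division by 3.
Therefore 321x + 162y = 314 has no solution in integers.

There are no such integers.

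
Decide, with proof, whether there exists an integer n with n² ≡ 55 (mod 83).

Apply Euler's criterion with the prime 83: 55 is a quadratic residue iff 55^41 ≡ 1 (mod 83), and a non-residue iff it is ≡ −1.
Repeated squaring mod 83: 55^2 = 3025 ≡ 37; 55^4 ≡ 37² = 1369 ≡ 41; 55^8 ≡ 41² = 1681 ≡ 21; 55^16 ≡ 21² = 441 ≡ 26; 55^32 ≡ 26² = 676 ≡ 12.
Since 41 = 32 + 8 + 1, 55^41 ≡ 12 · 21 · 55; multiplying out mod 83: 12·21 = 252 ≡ 3, then 3·55 = 165 ≡ 82. Thus 55^41 ≡ 82 ≡ −1 (mod 83).
The value −1 means 55 is a non-residue modulo 83, so n² ≡ 55 (mod 83) is impossible.

No such integer exists.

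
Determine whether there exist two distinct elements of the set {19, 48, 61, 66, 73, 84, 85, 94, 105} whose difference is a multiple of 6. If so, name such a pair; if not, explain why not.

19 mod 6 = 1 and 61 mod 6 = 1, so 61 − 19 = 42 = 7·6.

The pair (19, 61) works.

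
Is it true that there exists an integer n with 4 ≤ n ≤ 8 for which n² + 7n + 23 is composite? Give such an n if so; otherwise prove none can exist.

n = 7

At n = 7: 7² + 7·7 + 23 = 121 = 11·11, which is composite.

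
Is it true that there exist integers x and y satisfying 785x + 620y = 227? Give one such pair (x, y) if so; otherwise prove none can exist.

gcd(785, 620) = 5, so every integer of the form 785x + 620y is a multiple of 5.
But 227 = 5·45 + 2, so 5 ∤ 227.
Therefore 785x + 620y = 227 has no solution in integers.

No, no such integers exist.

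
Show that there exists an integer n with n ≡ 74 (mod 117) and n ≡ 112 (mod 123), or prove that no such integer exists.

No, no such integer exists.

Both moduli are multiples of 3 = gcd(117, 123), so any solution would satisfy n ≡ 74 and n ≡ 112 modulo 3 simultaneously.
However 74 ≡ 2 and 112 ≡ 1 (mod 3), and 2 ≠ 1.
Therefore no such n exists.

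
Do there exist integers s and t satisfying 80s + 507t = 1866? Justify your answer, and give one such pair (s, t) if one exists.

Since gcd(80, 507) = 1, every integer is an integer combination of 80 and 507.
Euclidean algorithm: 507 = 6·80 + 27, 80 = 2·27 + 26, 27 = 1·26 + 1, 26 = 26·1 + 0.
Back-substituting, 1 = 27 − 1·26 = 27 − (80 − 2·27) = −80 + 3·27 = −80 + 3·(507 − 6·80) = 3·507 − 19·80; that is, 80·(-19) + 507·3 = 1.
Times 1866: 80·(-35454) + 507·5598 = 1866, so (-35454, 5598) solves it.
The general solution is s = -35454 + 507k, t = 5598 − 80k; taking k = 70 gives the smaller pair s = 36, t = -2.
Check: 80·36 + 507·(-2) = 2880 − 1014 = 1866. ✓

s = 36, t = -2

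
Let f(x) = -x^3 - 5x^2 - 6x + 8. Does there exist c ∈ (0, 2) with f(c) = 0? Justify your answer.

Such a root exists.

f(0) = 8 and f(2) = -32, which have opposite signs.
Since f is a polynomial it is continuous on [0, 2].
By the Intermediate Value Theorem, f takes the value 0 somewhere in the open interval.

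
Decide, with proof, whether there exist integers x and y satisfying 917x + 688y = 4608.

x = 624, y = -825

917 and 688 are coprime, so 917x + 688y ranges over all of ℤ.
Dividing repeatedly: 917 = 1·688 + 229, 688 = 3·229 + 1, 229 = 229·1 + 0.
Back-substituting, 1 = 688 − 3·229 = 688 − 3·(917 − 1·688) = −3·917 + 4·688; that is, 917·(-3) + 688·4 = 1.
Times 4608: 917·(-13824) + 688·18432 = 4608, so (-13824, 18432) solves it.
Shifting by a multiple of (688, −917) keeps it a solution: x = -13824 + 21·688 = 624, y = 18432 − 21·917 = -825.
Indeed 917·624 + 688·(-825) = 572208 − 567600 = 4608.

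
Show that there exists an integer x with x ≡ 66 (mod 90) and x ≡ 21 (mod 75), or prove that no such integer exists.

The moduli are not coprime: gcd(90, 75) = 15. Compatibility requires 15 ∣ (21 − 66) = -45, which holds, so solutions exist.
Step through x = 66, 66 + 90, 66 + 2·90, …: the values 66, 156, 246 reduce mod 75 to 66, 6, 21. The value 246 hits 21.
Verify: 246 = 2·90 + 66 and 246 = 3·75 + 21. ✓

x = 246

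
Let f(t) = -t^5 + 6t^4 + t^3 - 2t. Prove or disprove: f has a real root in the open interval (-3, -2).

No.

The endpoint values f(-3) = 708 and f(-2) = 124 are both positive. Claim: f(t) > 0 for every t in (-3, -2).
Shift to the endpoint -2: with t = -2 − u (0 < u < 1), one computes f(-2 − u) = u^5 + 16u^4 + 87u^3 + 218u^2 + 262u + 124.
All 6 nonzero coefficients of this polynomial in u are positive; hence for u > 0 the value is a sum of positive terms (the constant 124 among them).
So f is strictly positive on (-3, -2); no root exists in the interval.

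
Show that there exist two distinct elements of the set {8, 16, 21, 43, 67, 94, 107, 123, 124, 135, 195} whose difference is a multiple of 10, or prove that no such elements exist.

Reduce each element mod 10: 8↦8, 16↦6, 21↦1, 43↦3, 67↦7, 94↦4, 107↦7, 123↦3, 124↦4, 135↦5, 195↦5. The residue 3 repeats (at 43 and 123), and 123 − 43 = 80 = 8·10.

The pair (43, 123) works.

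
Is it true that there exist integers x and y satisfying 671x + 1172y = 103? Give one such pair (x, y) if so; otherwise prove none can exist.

Since gcd(671, 1172) = 1, every integer is an integer combination of 671 and 1172.
Run the Euclidean algorithm on 1172 and 671: 1172 = 1·671 + 501, 671 = 1·501 + 170, 501 = 2·170 + 161, 170 = 1·161 + 9, 161 = 17·9 + 8, 9 = 1·8 + 1, 8 = 8·1 + 0.
Unwinding: 1 = 9 − 1·8 = 9 − (161 − 17·9) = −161 + 18·9 = −161 + 18·(170 − 1·161) = 18·170 − 19·161 = 18·170 − 19·(501 − 2·170) = −19·501 + 56·170 = −19·501 + 56·(671 − 1·501) = 56·671 − 75·501 = 56·671 − 75·(1172 − 1·671) = −75·1172 + 131·671, i.e. 671·131 + 1172·(-75) = 1.
Multiplying through by 103: x = 131·103 = 13493, y = (-75)·103 = -7725 is a solution.
Shifting by a multiple of (1172, −671) keeps it a solution: x = 13493 − 11·1172 = 601, y = -7725 + 11·671 = -344.
Indeed 671·601 + 1172·(-344) = 403271 − 403168 = 103.

x = 601, y = -344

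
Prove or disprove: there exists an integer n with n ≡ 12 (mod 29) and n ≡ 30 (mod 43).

n = 331

Since 29 and 43 share no common factor, CRT says the pair of congruences has a solution (unique mod 1247).
Any solution of the first congruence is n = 12 + 29t; substituting into the second, 29t ≡ 30 − 12 ≡ 18 (mod 43).
To invert 29 modulo 43: 43 = 1·29 + 14, 29 = 2·14 + 1, 14 = 14·1 + 0, and unwinding, 1 = 29 − 2·14 = 29 − 2·(43 − 1·29) = −2·43 + 3·29. Thus 29⁻¹ ≡ 3 (mod 43).
Multiplying by 3: t ≡ 3·18 = 54 ≡ 11 (mod 43).
With t = 11: n = 12 + 29·11 = 331.
Indeed 331 ≡ 12 (mod 29) and 331 ≡ 30 (mod 43).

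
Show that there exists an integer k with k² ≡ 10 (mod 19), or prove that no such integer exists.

Computing k² mod 19 for k = 0, 1, …, 9 (enough, by the symmetry k ↦ 19 − k) gives 0, 1, 4, 9, 16, 6, 17, 11, 7, 5.
The set of squares mod 19 is therefore {0, 1, 4, 5, 6, 7, 9, 11, 16, 17}, which does not contain 10.
Therefore k² ≡ 10 (mod 19) has no solution.

No, no such integer exists.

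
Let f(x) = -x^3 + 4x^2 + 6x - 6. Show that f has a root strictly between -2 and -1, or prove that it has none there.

f(-2) = 6 and f(-1) = -7, which have opposite signs.
As a polynomial, f is continuous on every closed interval.
By the Intermediate Value Theorem f must vanish at some point of (-2, -1).

Such a root exists.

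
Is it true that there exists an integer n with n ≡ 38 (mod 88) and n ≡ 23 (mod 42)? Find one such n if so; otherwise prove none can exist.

No, no such integer exists.

gcd(88, 42) = 2. If n ≡ 38 (mod 88) and n ≡ 23 (mod 42), then n ≡ 38 (mod 2) and n ≡ 23 (mod 2).
However 38 ≡ 0 and 23 ≡ 1 (mod 2), and 0 ≠ 1.
Hence the system has no solution.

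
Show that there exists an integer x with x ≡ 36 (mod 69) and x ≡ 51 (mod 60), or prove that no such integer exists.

Here gcd(69, 60) = 3, and both 36 and 51 leave remainder 0 mod 3, so the system is consistent.
Write x = 36 + 69t. Then 69t ≡ 51 − 36 ≡ 15 (mod 60); dividing through by 3 gives 23t ≡ 5 (mod 20).
23 ≡ 3 (mod 20), so this reads 3t ≡ 5 (mod 20). To invert 3 modulo 20: 20 = 6·3 + 2, 3 = 1·2 + 1, 2 = 2·1 + 0, and unwinding, 1 = 3 − 1·2 = 3 − (20 − 6·3) = −20 + 7·3. Thus 3⁻¹ ≡ 7 (mod 20).
Multiplying by 7: t ≡ 7·5 = 35 ≡ 15 (mod 20).
Then x = 36 + 69·15 = 1071.
Check: 1071 mod 69 = 36, 1071 mod 60 = 51. ✓

x = 1071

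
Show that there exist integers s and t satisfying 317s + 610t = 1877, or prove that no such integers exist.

Since gcd(317, 610) = 1, every integer is an integer combination of 317 and 610.
Euclidean algorithm: 610 = 1·317 + 293, 317 = 1·293 + 24, 293 = 12·24 + 5, 24 = 4·5 + 4, 5 = 1·4 + 1, 4 = 4·1 + 0.
Back-substituting, 1 = 5 − 1·4 = 5 − (24 − 4·5) = −24 + 5·5 = −24 + 5·(293 − 12·24) = 5·293 − 61·24 = 5·293 − 61·(317 − 1·293) = −61·317 + 66·293 = −61·317 + 66·(610 − 1·317) = 66·610 − 127·317; that is, 317·(-127) + 610·66 = 1.
Scaling by 1877 gives the particular solution (s, t) = (-238379, 123882).
The general solution is s = -238379 + 610k, t = 123882 − 317k; taking k = 391 gives the smaller pair s = 131, t = -65.
Indeed 317·131 + 610·(-65) = 41527 − 39650 = 1877.

s = 131, t = -65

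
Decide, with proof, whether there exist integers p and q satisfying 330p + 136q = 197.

No, no such integers exist.

Both 330 and 136 are divisible by gcd(330, 136) = 2, hence so is any combination 330p + 136q.
But 197 is not a multiple of 2 (it leaves remainder 1).
Therefore 330p + 136q = 197 has no solution in integers.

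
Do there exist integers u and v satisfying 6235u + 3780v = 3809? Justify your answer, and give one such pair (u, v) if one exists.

Any value of 6235u + 3780v is a multiple of gcd(6235, 3780) = 5.
But 3809 is not a multiple of 5 (it leaves remainder 4).
So the equation is unsolvable over ℤ.

No, no such integers exist.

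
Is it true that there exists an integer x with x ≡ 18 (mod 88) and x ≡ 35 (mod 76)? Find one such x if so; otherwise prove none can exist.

gcd(88, 76) = 4. If x ≡ 18 (mod 88) and x ≡ 35 (mod 76), then x ≡ 18 (mod 4) and x ≡ 35 (mod 4).
But 18 mod 4 = 2 while 35 mod 4 = 3, a contradiction.
Hence the system has no solution.

No such integer exists.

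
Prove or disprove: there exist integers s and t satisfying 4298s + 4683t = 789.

There are no such integers.

Both 4298 and 4683 are divisible by gcd(4298, 4683) = 7, hence so is any combination 4298s + 4683t.
However 789 leaves remainder 5 on division by 7.
Therefore 4298s + 4683t = 789 has no solution in integers.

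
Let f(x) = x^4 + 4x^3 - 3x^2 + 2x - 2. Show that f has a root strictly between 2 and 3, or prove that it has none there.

No such root exists.

The endpoint values f(2) = 38 and f(3) = 166 are both positive. Claim: f(x) > 0 for every x in (2, 3).
Substitute x = 2 + u, where 0 < u < 1 on the interval. Expanding, f(2 + u) = u^4 + 12u^3 + 45u^2 + 70u + 38.
All 5 nonzero coefficients of this polynomial in u are positive; hence for u > 0 the value is a sum of positive terms (the constant 38 among them).
So f is strictly positive on (2, 3); no root exists in the interval.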